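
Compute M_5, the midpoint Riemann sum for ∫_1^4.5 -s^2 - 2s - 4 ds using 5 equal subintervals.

Δs = (4.5 − 1)/5 = 0.7.
Midpoints: 1.35, 2.05, 2.75, 3.45, 4.15.
f(1.35) = -8.5225, f(2.05) = -12.3025, f(2.75) = -17.0625, f(3.45) = -22.8025, f(4.15) = -29.5225.
Sum = Δs · [f(1.35) + f(2.05) + f(2.75) + f(3.45) + f(4.15)].
Sum = -63.14875.

-63.14875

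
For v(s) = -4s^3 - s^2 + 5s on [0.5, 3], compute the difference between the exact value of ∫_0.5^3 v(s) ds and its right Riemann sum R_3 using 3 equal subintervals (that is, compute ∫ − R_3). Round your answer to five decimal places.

Exact integral: ∫_0.5^3 v(s) ds ≈ -68.0208333.
R_3 ≈ -117.6157407.
Error ≈ -68.0208333 − (-117.6157407) ≈ 49.59491.

49.59491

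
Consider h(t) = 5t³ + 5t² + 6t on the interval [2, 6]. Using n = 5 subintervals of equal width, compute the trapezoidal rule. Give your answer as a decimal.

2070.4

Δt = (6 − 2)/5 = 0.8.
h(2) = 72, h(2.8) = 165.76, h(3.6) = 319.68, h(4.4) = 549.12, h(5.2) = 869.44, h(6) = 1296.
T_5 = (Δt/2)·[h(t_0) + 2h(t_1) + ... + 2h(t_{4}) + h(t_5)].
Sum = 2070.4.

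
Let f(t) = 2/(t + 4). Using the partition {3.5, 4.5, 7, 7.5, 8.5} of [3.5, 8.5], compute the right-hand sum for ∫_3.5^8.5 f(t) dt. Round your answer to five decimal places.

0.93680

Subinterval widths: 1, 2.5, 0.5, 1.
Right endpoints: 4.5, 7, 7.5, 8.5.
f(4.5) = 4/17, f(7) = 2/11, f(7.5) = 4/23, f(8.5) = 0.16.
Sum = Σ Δt_i · f(t_i).
Sum ≈ 0.93680.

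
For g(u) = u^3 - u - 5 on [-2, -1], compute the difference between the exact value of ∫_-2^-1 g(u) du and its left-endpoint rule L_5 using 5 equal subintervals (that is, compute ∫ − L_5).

Exact integral: ∫_-2^-1 g(u) du = -7.25.
L_5 = -7.88.
Error = -7.25 − (-7.88) = 0.63.

0.63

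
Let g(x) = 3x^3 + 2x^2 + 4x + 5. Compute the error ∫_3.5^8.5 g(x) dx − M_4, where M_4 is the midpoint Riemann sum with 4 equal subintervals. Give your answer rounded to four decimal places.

Exact integral: ∫_3.5^8.5 g(x) dx ≈ 4328.333333.
M_4 = 4291.875.
Error ≈ 4328.333333 − 4291.875 ≈ 36.4583.

36.4583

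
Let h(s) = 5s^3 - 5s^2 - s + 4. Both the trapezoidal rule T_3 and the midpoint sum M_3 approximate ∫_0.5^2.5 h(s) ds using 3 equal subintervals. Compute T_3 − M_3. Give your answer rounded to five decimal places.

T_3 ≈ 30.5092593.
M_3 ≈ 26.6203704.
T_3 − M_3 ≈ 3.88889.

3.88889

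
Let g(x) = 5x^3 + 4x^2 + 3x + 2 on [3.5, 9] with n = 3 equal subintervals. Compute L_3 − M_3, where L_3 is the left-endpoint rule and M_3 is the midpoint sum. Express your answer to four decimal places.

-2960.1936

L_3 ≈ 5931.851852.
M_3 ≈ 8892.045428.
L_3 − M_3 ≈ -2960.1936.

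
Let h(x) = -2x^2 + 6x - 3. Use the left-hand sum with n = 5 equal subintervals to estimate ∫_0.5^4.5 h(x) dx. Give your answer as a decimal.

-7.12

Δx = (4.5 − 0.5)/5 = 0.8.
Left endpoints: 0.5, 1.3, 2.1, 2.9, 3.7.
h(0.5) = -0.5, h(1.3) = 1.42, h(2.1) = 0.78, h(2.9) = -2.42, h(3.7) = -8.18.
Sum = Δx · [h(0.5) + h(1.3) + h(2.1) + h(2.9) + h(3.7)].
Sum = -7.12.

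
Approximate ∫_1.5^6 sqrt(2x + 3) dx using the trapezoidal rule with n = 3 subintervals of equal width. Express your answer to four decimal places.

14.4380

Δx = (6 − 1.5)/3 = 1.5.
f(1.5) ≈ 2.4495, f(3) ≈ 3.0000, f(4.5) ≈ 3.4641, f(6) ≈ 3.8730.
T_3 = (Δx/2)·[f(x_0) + 2f(x_1) + 2f(x_2) + f(x_3)].
Sum ≈ 14.4380.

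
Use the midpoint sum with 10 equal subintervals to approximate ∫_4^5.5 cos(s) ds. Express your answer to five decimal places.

Δs = (5.5 − 4)/10 = 0.15.
Midpoints: 4.075, 4.225, 4.375, 4.525, 4.675, 4.825, 4.975, 5.125, 5.275, 5.425.
f(4.075) ≈ -0.59510, f(4.225) ≈ -0.46832, f(4.375) ≈ -0.33102, f(4.525) ≈ -0.18629, f(4.675) ≈ -0.03738, f(4.825) ≈ 0.11237, f(4.975) ≈ 0.25960, f(5.125) ≈ 0.40100, f(5.275) ≈ 0.53340, f(5.425) ≈ 0.65381.
Sum = Δs · [f(4.075) + f(4.225) + f(4.375) + ...].
Sum ≈ 0.05131.

0.05131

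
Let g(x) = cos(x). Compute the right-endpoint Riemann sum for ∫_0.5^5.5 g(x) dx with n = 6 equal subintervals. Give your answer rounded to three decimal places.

Δx = (5.5 − 0.5)/6 = 5/6.
Right endpoints: 4/3, 13/6, 3, 23/6, 14/3, 5.5.
g(4/3) ≈ 0.235, g(13/6) ≈ -0.561, g(3) ≈ -0.990, g(23/6) ≈ -0.770, g(14/3) ≈ -0.046, g(5.5) ≈ 0.709.
Sum = Δx · [g(4/3) + g(13/6) + g(3) + ...].
Sum ≈ -1.186.

-1.186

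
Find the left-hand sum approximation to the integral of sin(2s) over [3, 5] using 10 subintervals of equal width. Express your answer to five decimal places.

Δs = (5 − 3)/10 = 0.2.
Left endpoints: 3, 3.2, 3.4, 3.6, 3.8, 4, 4.2, 4.4, 4.6, 4.8.
f(3) ≈ -0.27942, f(3.2) ≈ 0.11655, f(3.4) ≈ 0.49411, f(3.6) ≈ 0.79367, f(3.8) ≈ 0.96792, f(4) ≈ 0.98936, f(4.2) ≈ 0.85460, f(4.4) ≈ 0.58492, f(4.6) ≈ 0.22289, f(4.8) ≈ -0.17433.
Sum = Δs · [f(3) + f(3.2) + f(3.4) + ...].
Sum ≈ 0.91405.

0.91405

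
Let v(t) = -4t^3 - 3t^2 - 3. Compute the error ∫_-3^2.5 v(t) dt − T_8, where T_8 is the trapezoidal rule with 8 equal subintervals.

0

Exact integral: ∫_-3^2.5 v(t) dt = -17.1875.
T_8 = -17.1875.
Error = -17.1875 − (-17.1875) = 0.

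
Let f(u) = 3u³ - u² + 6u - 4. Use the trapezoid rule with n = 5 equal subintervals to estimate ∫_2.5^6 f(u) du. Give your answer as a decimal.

Δu = (6 − 2.5)/5 = 0.7.
f(2.5) = 51.625, f(3.2) = 103.264, f(3.9) = 182.147, f(4.6) = 294.448, f(5.3) = 446.341, f(6) = 644.
T_5 = (Δu/2)·[f(u_0) + 2f(u_1) + ... + 2f(u_{4}) + f(u_5)].
Sum = 961.80875.

961.80875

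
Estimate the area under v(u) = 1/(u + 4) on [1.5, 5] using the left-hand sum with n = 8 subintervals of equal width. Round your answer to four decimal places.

0.5083

Δu = (5 − 1.5)/8 = 0.4375.
Left endpoints: 1.5, 1.9375, 2.375, 2.8125, 3.25, 3.6875, 4.125, 4.5625.
v(1.5) = 2/11, v(1.9375) = 16/95, v(2.375) = 8/51, v(2.8125) = 16/109, v(3.25) = 4/29, v(3.6875) = 16/123, v(4.125) = 8/65, v(4.5625) = 16/137.
Sum = Δu · [v(1.5) + v(1.9375) + v(2.375) + ...].
Sum ≈ 0.5083.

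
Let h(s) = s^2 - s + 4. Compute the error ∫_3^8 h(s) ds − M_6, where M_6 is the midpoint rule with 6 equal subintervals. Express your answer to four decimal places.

Exact integral: ∫_3^8 h(s) ds ≈ 154.166667.
M_6 ≈ 153.877315.
Error ≈ 154.166667 − 153.877315 ≈ 0.2894.

0.2894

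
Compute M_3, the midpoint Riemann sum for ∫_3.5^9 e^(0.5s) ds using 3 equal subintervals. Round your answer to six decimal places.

Δs = (9 − 3.5)/3 = 11/6.
Midpoints: 53/12, 6.25, 97/12.
f(53/12) ≈ 9.100536, f(6.25) ≈ 22.759895, f(97/12) ≈ 56.921132.
Sum = Δs · [f(53/12) + f(6.25) + f(97/12)].
Sum ≈ 162.766200.

162.766200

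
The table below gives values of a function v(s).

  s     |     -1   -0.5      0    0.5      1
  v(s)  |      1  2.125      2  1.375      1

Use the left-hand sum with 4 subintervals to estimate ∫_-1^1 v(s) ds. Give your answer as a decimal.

Δs = 0.5.
Sum = 0.5·[1 + 2.125 + 2 + 1.375] = 3.25.

3.25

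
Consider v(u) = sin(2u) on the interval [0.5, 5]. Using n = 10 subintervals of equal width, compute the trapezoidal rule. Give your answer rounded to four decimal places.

0.6425

Δu = (5 − 0.5)/10 = 0.45.
v(0.5) ≈ 0.8415, v(0.95) ≈ 0.9463, v(1.4) ≈ 0.3350, v(1.85) ≈ -0.5298, v(2.3) ≈ -0.9937, v(2.75) ≈ -0.7055, v(3.2) ≈ 0.1165, v(3.65) ≈ 0.8504, v(4.1) ≈ 0.9407, v(4.55) ≈ 0.3191, v(5) ≈ -0.5440.
T_10 = (Δu/2)·[v(u_0) + 2v(u_1) + ... + 2v(u_{9}) + v(u_10)].
Sum ≈ 0.6425.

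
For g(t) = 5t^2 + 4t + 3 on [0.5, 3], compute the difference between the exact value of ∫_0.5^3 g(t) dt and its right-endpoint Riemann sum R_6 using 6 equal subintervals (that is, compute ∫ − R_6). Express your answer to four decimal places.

Exact integral: ∫_0.5^3 g(t) dt ≈ 69.791667.
R_6 ≈ 81.351273.
Error ≈ 69.791667 − 81.351273 ≈ -11.5596.

-11.5596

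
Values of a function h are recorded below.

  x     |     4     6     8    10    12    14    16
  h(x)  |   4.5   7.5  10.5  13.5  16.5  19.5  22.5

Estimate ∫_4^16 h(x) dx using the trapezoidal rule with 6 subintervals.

162

Δx = 2.
T_6 = (2/2)·[4.5 + 2·7.5 + 2·10.5 + 2·13.5 + 2·16.5 + 2·19.5 + 22.5] = 162.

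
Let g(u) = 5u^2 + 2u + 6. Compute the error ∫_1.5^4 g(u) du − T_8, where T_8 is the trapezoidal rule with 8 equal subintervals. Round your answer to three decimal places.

Exact integral: ∫_1.5^4 g(u) du ≈ 129.79167.
T_8 ≈ 129.99512.
Error ≈ 129.79167 − 129.99512 ≈ -0.203.

-0.203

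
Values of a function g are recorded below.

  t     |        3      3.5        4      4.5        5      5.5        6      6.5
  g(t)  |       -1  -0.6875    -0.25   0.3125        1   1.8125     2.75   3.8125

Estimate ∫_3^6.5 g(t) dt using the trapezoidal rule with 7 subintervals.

3.171875

Δt = 0.5.
T_7 = (0.5/2)·[(-1) + 2·(-0.6875) + 2·(-0.25) + 2·0.3125 + 2·1 + 2·1.8125 + 2·2.75 + 3.8125] = 3.171875.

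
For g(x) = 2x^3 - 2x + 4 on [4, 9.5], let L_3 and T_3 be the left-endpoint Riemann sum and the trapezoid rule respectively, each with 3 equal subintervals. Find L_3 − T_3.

L_3 = 2572.625.
T_3 = 4017.0625.
L_3 − T_3 = -1444.4375.

-1444.4375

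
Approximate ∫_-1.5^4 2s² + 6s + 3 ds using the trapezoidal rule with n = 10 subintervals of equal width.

Δs = (4 − (-1.5))/10 = 0.55.
f(-1.5) = -1.5, f(-0.95) = -0.895, f(-0.4) = 0.92, f(0.15) = 3.945, f(0.7) = 8.18, f(1.25) = 13.625, f(1.8) = 20.28, f(2.35) = 28.145, f(2.9) = 37.22, f(3.45) = 47.505, f(4) = 59.
T_10 = (Δs/2)·[f(s_0) + 2f(s_1) + ... + 2f(s_{9}) + f(s_10)].
Sum = 103.22125.

103.22125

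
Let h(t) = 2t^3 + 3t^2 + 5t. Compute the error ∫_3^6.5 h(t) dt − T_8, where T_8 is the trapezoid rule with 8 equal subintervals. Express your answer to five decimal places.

-3.51709

Exact integral: ∫_3^6.5 h(t) dt = 1182.78125.
T_8 ≈ 1186.2983398.
Error ≈ 1182.78125 − 1186.2983398 ≈ -3.51709.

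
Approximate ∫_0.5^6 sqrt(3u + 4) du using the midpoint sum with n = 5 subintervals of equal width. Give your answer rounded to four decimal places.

Δu = (6 − 0.5)/5 = 1.1.
Midpoints: 1.05, 2.15, 3.25, 4.35, 5.45.
f(1.05) ≈ 2.6739, f(2.15) ≈ 3.2326, f(3.25) ≈ 3.7081, f(4.35) ≈ 4.1292, f(5.45) ≈ 4.5111.
Sum = Δu · [f(1.05) + f(2.15) + f(3.25) + f(4.35) + f(5.45)].
Sum ≈ 20.0805.

20.0805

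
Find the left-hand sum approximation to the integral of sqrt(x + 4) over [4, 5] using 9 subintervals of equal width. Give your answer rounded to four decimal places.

2.9055

Δx = (5 − 4)/9 = 1/9.
Left endpoints: 4, 37/9, 38/9, 13/3, 40/9, 41/9, 14/3, 43/9, 44/9.
f(4) ≈ 2.8284, f(37/9) ≈ 2.8480, f(38/9) ≈ 2.8674, f(13/3) ≈ 2.8868, f(40/9) ≈ 2.9059, f(41/9) ≈ 2.9250, f(14/3) ≈ 2.9439, f(43/9) ≈ 2.9627, f(44/9) ≈ 2.9814.
Sum = Δx · [f(4) + f(37/9) + f(38/9) + ...].
Sum ≈ 2.9055.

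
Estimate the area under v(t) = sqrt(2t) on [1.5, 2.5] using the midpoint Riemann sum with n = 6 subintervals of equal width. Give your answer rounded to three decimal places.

1.995

Δt = (2.5 − 1.5)/6 = 1/6.
Midpoints: 19/12, 1.75, 23/12, 25/12, 2.25, 29/12.
v(19/12) ≈ 1.780, v(1.75) ≈ 1.871, v(23/12) ≈ 1.958, v(25/12) ≈ 2.041, v(2.25) ≈ 2.121, v(29/12) ≈ 2.198.
Sum = Δt · [v(19/12) + v(1.75) + v(23/12) + ...].
Sum ≈ 1.995.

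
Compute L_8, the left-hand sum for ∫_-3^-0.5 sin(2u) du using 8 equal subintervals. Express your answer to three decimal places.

0.378

Δu = (-0.5 − (-3))/8 = 0.3125.
Left endpoints: -3, -2.6875, -2.375, -2.0625, -1.75, -1.4375, -1.125, -0.8125.
f(-3) ≈ 0.279, f(-2.6875) ≈ 0.788, f(-2.375) ≈ 0.999, f(-2.0625) ≈ 0.832, f(-1.75) ≈ 0.351, f(-1.4375) ≈ -0.263, f(-1.125) ≈ -0.778, f(-0.8125) ≈ -0.999.
Sum = Δu · [f(-3) + f(-2.6875) + f(-2.375) + ...].
Sum ≈ 0.378.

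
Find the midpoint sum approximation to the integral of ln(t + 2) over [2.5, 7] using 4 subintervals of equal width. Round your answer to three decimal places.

Δt = (7 − 2.5)/4 = 1.125.
Midpoints: 3.0625, 4.1875, 5.3125, 6.4375.
f(3.0625) ≈ 1.622, f(4.1875) ≈ 1.823, f(5.3125) ≈ 1.990, f(6.4375) ≈ 2.133.
Sum = Δt · [f(3.0625) + f(4.1875) + f(5.3125) + f(6.4375)].
Sum ≈ 8.512.

8.512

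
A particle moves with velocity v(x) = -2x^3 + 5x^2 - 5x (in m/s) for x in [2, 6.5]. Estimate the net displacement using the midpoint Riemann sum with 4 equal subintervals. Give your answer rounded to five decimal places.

Δx = (6.5 − 2)/4 = 1.125.
Midpoints: 2.5625, 3.6875, 4.8125, 5.9375.
v(2.5625) = -27921/2048, v(3.6875) = -103899/2048, v(4.8125) = -268653/2048, v(5.9375) = -557175/2048.
Sum = Δx · [v(2.5625) + v(3.6875) + v(4.8125) + v(5.9375)].
Sum ≈ -526.05176.

-526.05176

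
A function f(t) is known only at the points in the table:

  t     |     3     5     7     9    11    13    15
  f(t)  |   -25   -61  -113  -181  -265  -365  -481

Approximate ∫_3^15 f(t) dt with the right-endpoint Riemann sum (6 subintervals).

-2932

Δt = 2.
Sum = 2·[(-61) + (-113) + (-181) + (-265) + (-365) + (-481)] = -2932.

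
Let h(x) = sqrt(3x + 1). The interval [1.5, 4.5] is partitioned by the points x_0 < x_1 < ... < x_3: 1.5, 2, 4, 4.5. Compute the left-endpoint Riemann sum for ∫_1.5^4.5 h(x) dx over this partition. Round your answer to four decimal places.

Subinterval widths: 0.5, 2, 0.5.
Left endpoints: 1.5, 2, 4.
h(1.5) ≈ 2.3452, h(2) ≈ 2.6458, h(4) ≈ 3.6056.
Sum = Σ Δx_i · h(x_i).
Sum ≈ 8.2669.

8.2669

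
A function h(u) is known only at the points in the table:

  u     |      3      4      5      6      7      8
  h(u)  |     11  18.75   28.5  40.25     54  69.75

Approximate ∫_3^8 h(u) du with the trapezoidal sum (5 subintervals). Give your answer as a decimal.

181.875

Δu = 1.
T_5 = (1/2)·[11 + 2·18.75 + 2·28.5 + 2·40.25 + 2·54 + 69.75] = 181.875.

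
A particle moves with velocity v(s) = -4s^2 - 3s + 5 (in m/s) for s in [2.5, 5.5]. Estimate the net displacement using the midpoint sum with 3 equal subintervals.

-221

Δs = (5.5 − 2.5)/3 = 1.
Midpoints: 3, 4, 5.
v(3) = -40, v(4) = -71, v(5) = -110.
Sum = Δs · [v(3) + v(4) + v(5)].
Sum = -221.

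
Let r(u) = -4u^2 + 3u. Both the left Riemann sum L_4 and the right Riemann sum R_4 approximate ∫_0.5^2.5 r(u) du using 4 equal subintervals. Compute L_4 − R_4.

9

L_4 = -7.5.
R_4 = -16.5.
L_4 − R_4 = 9.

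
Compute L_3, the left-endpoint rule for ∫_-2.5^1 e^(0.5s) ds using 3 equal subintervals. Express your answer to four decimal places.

2.0066

Δs = (1 − (-2.5))/3 = 7/6.
Left endpoints: -2.5, -4/3, -1/6.
f(-2.5) ≈ 0.2865, f(-4/3) ≈ 0.5134, f(-1/6) ≈ 0.9200.
Sum = Δs · [f(-2.5) + f(-4/3) + f(-1/6)].
Sum ≈ 2.0066.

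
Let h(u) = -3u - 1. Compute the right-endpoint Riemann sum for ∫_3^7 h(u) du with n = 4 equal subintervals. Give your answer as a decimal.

-70

Δu = (7 − 3)/4 = 1.
Right endpoints: 4, 5, 6, 7.
h(4) = -13, h(5) = -16, h(6) = -19, h(7) = -22.
Sum = Δu · [h(4) + h(5) + h(6) + h(7)].
Sum = -70.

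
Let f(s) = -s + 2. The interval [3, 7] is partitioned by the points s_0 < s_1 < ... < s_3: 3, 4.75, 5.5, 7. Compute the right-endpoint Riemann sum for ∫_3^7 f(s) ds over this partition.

Subinterval widths: 1.75, 0.75, 1.5.
Right endpoints: 4.75, 5.5, 7.
f(4.75) = -2.75, f(5.5) = -3.5, f(7) = -5.
Sum = Σ Δs_i · f(s_i).
Sum = -14.9375.

-14.9375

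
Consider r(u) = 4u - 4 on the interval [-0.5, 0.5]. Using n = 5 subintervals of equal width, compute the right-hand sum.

Δu = (0.5 − (-0.5))/5 = 0.2.
Right endpoints: -0.3, -0.1, 0.1, 0.3, 0.5.
r(-0.3) = -5.2, r(-0.1) = -4.4, r(0.1) = -3.6, r(0.3) = -2.8, r(0.5) = -2.
Sum = Δu · [r(-0.3) + r(-0.1) + r(0.1) + r(0.3) + r(0.5)].
Sum = -3.6.

-3.6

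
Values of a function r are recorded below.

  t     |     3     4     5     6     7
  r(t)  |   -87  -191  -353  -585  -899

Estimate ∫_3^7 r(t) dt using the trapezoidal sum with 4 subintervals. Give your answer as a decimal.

-1622

Δt = 1.
T_4 = (1/2)·[(-87) + 2·(-191) + 2·(-353) + 2·(-585) + (-899)] = -1622.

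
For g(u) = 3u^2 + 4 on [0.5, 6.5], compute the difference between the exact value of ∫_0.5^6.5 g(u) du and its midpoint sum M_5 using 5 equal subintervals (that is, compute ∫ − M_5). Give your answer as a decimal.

Exact integral: ∫_0.5^6.5 g(u) du = 298.5.
M_5 = 296.34.
Error = 298.5 − 296.34 = 2.16.

2.16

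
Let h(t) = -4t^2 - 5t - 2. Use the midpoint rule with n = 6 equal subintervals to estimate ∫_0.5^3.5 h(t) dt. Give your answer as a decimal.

-92.75

Δt = (3.5 − 0.5)/6 = 0.5.
Midpoints: 0.75, 1.25, 1.75, 2.25, 2.75, 3.25.
h(0.75) = -8, h(1.25) = -14.5, h(1.75) = -23, h(2.25) = -33.5, h(2.75) = -46, h(3.25) = -60.5.
Sum = Δt · [h(0.75) + h(1.25) + h(1.75) + ...].
Sum = -92.75.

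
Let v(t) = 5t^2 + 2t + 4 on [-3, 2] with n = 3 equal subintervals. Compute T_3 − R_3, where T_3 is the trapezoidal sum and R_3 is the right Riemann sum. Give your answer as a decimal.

12.5

T_3 ≈ 84.90741.
R_3 ≈ 72.40741.
T_3 − R_3 = 12.5.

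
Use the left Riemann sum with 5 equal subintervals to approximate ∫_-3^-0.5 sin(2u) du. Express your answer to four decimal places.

0.4724

Δu = (-0.5 − (-3))/5 = 0.5.
Left endpoints: -3, -2.5, -2, -1.5, -1.
f(-3) ≈ 0.2794, f(-2.5) ≈ 0.9589, f(-2) ≈ 0.7568, f(-1.5) ≈ -0.1411, f(-1) ≈ -0.9093.
Sum = Δu · [f(-3) + f(-2.5) + f(-2) + f(-1.5) + f(-1)].
Sum ≈ 0.4724.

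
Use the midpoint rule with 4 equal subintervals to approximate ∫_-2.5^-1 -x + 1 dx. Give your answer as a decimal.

4.125

Δx = (-1 − (-2.5))/4 = 0.375.
Midpoints: -2.3125, -1.9375, -1.5625, -1.1875.
f(-2.3125) = 3.3125, f(-1.9375) = 2.9375, f(-1.5625) = 2.5625, f(-1.1875) = 2.1875.
Sum = Δx · [f(-2.3125) + f(-1.9375) + f(-1.5625) + f(-1.1875)].
Sum = 4.125.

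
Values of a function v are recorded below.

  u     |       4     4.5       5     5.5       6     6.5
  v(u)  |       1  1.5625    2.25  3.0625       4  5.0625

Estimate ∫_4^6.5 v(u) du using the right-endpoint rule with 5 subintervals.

7.96875

Δu = 0.5.
Sum = 0.5·[1.5625 + 2.25 + 3.0625 + 4 + 5.0625] = 7.96875.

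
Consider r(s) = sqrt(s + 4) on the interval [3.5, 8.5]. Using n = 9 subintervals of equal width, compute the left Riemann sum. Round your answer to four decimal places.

15.5473

Δs = (8.5 − 3.5)/9 = 5/9.
Left endpoints: 3.5, 73/18, 83/18, 31/6, 103/18, 113/18, 41/6, 133/18, 143/18.
r(3.5) ≈ 2.7386, r(73/18) ≈ 2.8382, r(83/18) ≈ 2.9345, r(31/6) ≈ 3.0277, r(103/18) ≈ 3.1180, r(113/18) ≈ 3.2059, r(41/6) ≈ 3.2914, r(133/18) ≈ 3.3747, r(143/18) ≈ 3.4561.
Sum = Δs · [r(3.5) + r(73/18) + r(83/18) + ...].
Sum ≈ 15.5473.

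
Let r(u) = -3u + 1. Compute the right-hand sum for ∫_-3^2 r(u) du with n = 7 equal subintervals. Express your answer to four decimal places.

Δu = (2 − (-3))/7 = 5/7.
Right endpoints: -16/7, -11/7, -6/7, -1/7, 4/7, 9/7, 2.
r(-16/7) = 55/7, r(-11/7) = 40/7, r(-6/7) = 25/7, r(-1/7) = 10/7, r(4/7) = -5/7, r(9/7) = -20/7, r(2) = -5.
Sum = Δu · [r(-16/7) + r(-11/7) + r(-6/7) + ...].
Sum ≈ 7.1429.

7.1429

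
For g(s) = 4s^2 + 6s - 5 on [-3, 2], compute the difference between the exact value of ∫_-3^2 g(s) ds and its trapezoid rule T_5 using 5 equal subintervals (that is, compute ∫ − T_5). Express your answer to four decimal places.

-3.3333

Exact integral: ∫_-3^2 g(s) ds ≈ 6.666667.
T_5 = 10.
Error ≈ 6.666667 − 10 ≈ -3.3333.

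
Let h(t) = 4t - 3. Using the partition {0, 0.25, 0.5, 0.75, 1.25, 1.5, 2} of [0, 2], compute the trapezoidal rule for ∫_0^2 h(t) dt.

Subinterval widths: 0.25, 0.25, 0.25, 0.5, 0.25, 0.5.
h(0) = -3, h(0.25) = -2, h(0.5) = -1, h(0.75) = 0, h(1.25) = 2, h(1.5) = 3, h(2) = 5.
On each subinterval the trapezoid contributes (Δt_i/2)·[h(t_{i-1}) + h(t_i)].
Sum = 2.

2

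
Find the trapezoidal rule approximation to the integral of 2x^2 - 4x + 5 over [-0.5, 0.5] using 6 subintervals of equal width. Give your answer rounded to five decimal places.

Δx = (0.5 − (-0.5))/6 = 1/6.
f(-0.5) = 7.5, f(-1/3) = 59/9, f(-1/6) = 103/18, f(0) = 5, f(1/6) = 79/18, f(1/3) = 35/9, f(0.5) = 3.5.
T_6 = (Δx/2)·[f(x_0) + 2f(x_1) + ... + 2f(x_{5}) + f(x_6)].
Sum ≈ 5.17593.

5.17593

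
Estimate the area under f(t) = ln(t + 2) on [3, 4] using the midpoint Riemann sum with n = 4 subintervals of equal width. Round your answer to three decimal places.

Δt = (4 − 3)/4 = 0.25.
Midpoints: 3.125, 3.375, 3.625, 3.875.
f(3.125) ≈ 1.634, f(3.375) ≈ 1.682, f(3.625) ≈ 1.727, f(3.875) ≈ 1.771.
Sum = Δt · [f(3.125) + f(3.375) + f(3.625) + f(3.875)].
Sum ≈ 1.703.

1.703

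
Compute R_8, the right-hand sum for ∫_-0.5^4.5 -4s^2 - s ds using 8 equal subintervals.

-159.53125

Δs = (4.5 − (-0.5))/8 = 0.625.
Right endpoints: 0.125, 0.75, 1.375, 2, 2.625, 3.25, 3.875, 4.5.
f(0.125) = -0.1875, f(0.75) = -3, f(1.375) = -8.9375, f(2) = -18, f(2.625) = -30.1875, f(3.25) = -45.5, f(3.875) = -63.9375, f(4.5) = -85.5.
Sum = Δs · [f(0.125) + f(0.75) + f(1.375) + ...].
Sum = -159.53125.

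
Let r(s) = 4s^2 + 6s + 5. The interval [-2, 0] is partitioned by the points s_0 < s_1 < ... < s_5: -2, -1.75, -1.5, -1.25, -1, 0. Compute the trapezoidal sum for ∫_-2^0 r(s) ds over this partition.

Subinterval widths: 0.25, 0.25, 0.25, 0.25, 1.
r(-2) = 9, r(-1.75) = 6.75, r(-1.5) = 5, r(-1.25) = 3.75, r(-1) = 3, r(0) = 5.
On each subinterval the trapezoid contributes (Δs_i/2)·[r(s_{i-1}) + r(s_i)].
Sum = 9.375.

9.375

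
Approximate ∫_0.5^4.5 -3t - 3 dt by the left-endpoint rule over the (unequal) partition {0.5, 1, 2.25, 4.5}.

-31.6875

Subinterval widths: 0.5, 1.25, 2.25.
Left endpoints: 0.5, 1, 2.25.
f(0.5) = -4.5, f(1) = -6, f(2.25) = -9.75.
Sum = Σ Δt_i · f(t_i).
Sum = -31.6875.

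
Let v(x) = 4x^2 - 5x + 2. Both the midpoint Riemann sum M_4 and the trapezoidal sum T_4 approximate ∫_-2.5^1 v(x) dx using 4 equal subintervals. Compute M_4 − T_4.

M_4 = 41.3984375.
T_4 = 44.078125.
M_4 − T_4 = -2.6796875.

-2.6796875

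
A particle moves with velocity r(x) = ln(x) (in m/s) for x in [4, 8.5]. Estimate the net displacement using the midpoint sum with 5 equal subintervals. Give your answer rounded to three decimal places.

Δx = (8.5 − 4)/5 = 0.9.
Midpoints: 4.45, 5.35, 6.25, 7.15, 8.05.
r(4.45) ≈ 1.493, r(5.35) ≈ 1.677, r(6.25) ≈ 1.833, r(7.15) ≈ 1.967, r(8.05) ≈ 2.086.
Sum = Δx · [r(4.45) + r(5.35) + r(6.25) + r(7.15) + r(8.05)].
Sum ≈ 8.150.

8.150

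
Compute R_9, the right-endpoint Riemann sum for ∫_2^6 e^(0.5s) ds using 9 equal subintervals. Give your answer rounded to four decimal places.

Δs = (6 − 2)/9 = 4/9.
Right endpoints: 22/9, 26/9, 10/3, 34/9, 38/9, 14/3, 46/9, 50/9, 6.
f(22/9) ≈ 3.3947, f(26/9) ≈ 4.2395, f(10/3) ≈ 5.2945, f(34/9) ≈ 6.6120, f(38/9) ≈ 8.2574, f(14/3) ≈ 10.3123, f(46/9) ≈ 12.8785, f(50/9) ≈ 16.0832, f(6) ≈ 20.0855.
Sum = Δs · [f(22/9) + f(26/9) + f(10/3) + ...].
Sum ≈ 38.7367.

38.7367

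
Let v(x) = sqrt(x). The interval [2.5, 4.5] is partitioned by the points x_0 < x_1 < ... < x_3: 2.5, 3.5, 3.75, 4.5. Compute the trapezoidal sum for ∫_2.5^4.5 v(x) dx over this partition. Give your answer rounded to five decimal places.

Subinterval widths: 1, 0.25, 0.75.
v(2.5) ≈ 1.58114, v(3.5) ≈ 1.87083, v(3.75) ≈ 1.93649, v(4.5) ≈ 2.12132.
On each subinterval the trapezoid contributes (Δx_i/2)·[v(x_{i-1}) + v(x_i)].
Sum ≈ 3.72358.

3.72358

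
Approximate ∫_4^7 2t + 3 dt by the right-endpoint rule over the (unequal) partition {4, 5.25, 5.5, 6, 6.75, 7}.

44.5

Subinterval widths: 1.25, 0.25, 0.5, 0.75, 0.25.
Right endpoints: 5.25, 5.5, 6, 6.75, 7.
f(5.25) = 13.5, f(5.5) = 14, f(6) = 15, f(6.75) = 16.5, f(7) = 17.
Sum = Σ Δt_i · f(t_i).
Sum = 44.5.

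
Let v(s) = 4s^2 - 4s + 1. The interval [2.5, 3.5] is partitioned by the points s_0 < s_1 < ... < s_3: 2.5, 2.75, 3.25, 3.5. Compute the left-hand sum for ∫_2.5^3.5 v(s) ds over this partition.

21.6875

Subinterval widths: 0.25, 0.5, 0.25.
Left endpoints: 2.5, 2.75, 3.25.
v(2.5) = 16, v(2.75) = 20.25, v(3.25) = 30.25.
Sum = Σ Δs_i · v(s_i).
Sum = 21.6875.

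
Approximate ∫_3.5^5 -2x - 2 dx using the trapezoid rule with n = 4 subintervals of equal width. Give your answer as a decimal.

-15.75

Δx = (5 − 3.5)/4 = 0.375.
f(3.5) = -9, f(3.875) = -9.75, f(4.25) = -10.5, f(4.625) = -11.25, f(5) = -12.
T_4 = (Δx/2)·[f(x_0) + 2f(x_1) + 2f(x_2) + 2f(x_3) + f(x_4)].
Sum = -15.75.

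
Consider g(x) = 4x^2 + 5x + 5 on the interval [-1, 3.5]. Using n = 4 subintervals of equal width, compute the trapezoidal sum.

Δx = (3.5 − (-1))/4 = 1.125.
g(-1) = 4, g(0.125) = 5.6875, g(1.25) = 17.5, g(2.375) = 39.4375, g(3.5) = 71.5.
T_4 = (Δx/2)·[g(x_0) + 2g(x_1) + 2g(x_2) + 2g(x_3) + g(x_4)].
Sum = 112.921875.

112.921875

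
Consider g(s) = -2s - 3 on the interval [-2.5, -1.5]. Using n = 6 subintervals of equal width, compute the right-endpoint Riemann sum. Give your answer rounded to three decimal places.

Δs = (-1.5 − (-2.5))/6 = 1/6.
Right endpoints: -7/3, -13/6, -2, -11/6, -5/3, -1.5.
g(-7/3) = 5/3, g(-13/6) = 4/3, g(-2) = 1, g(-11/6) = 2/3, g(-5/3) = 1/3, g(-1.5) = 0.
Sum = Δs · [g(-7/3) + g(-13/6) + g(-2) + ...].
Sum ≈ 0.833.

0.833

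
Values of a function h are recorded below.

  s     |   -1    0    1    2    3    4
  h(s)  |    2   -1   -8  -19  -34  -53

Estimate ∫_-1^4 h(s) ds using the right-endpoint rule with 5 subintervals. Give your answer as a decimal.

-115

Δs = 1.
Sum = 1·[(-1) + (-8) + (-19) + (-34) + (-53)] = -115.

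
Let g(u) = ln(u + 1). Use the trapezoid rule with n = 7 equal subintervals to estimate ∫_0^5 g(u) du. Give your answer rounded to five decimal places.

Δu = (5 − 0)/7 = 5/7.
g(0) ≈ 0.00000, g(5/7) ≈ 0.53900, g(10/7) ≈ 0.88730, g(15/7) ≈ 1.14513, g(20/7) ≈ 1.34993, g(25/7) ≈ 1.51983, g(30/7) ≈ 1.66501, g(5) ≈ 1.79176.
T_7 = (Δu/2)·[g(u_0) + 2g(u_1) + ... + 2g(u_{6}) + g(u_7)].
Sum ≈ 5.71577.

5.71577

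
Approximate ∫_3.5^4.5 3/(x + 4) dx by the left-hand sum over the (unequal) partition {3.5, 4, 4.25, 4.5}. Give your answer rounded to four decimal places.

Subinterval widths: 0.5, 0.25, 0.25.
Left endpoints: 3.5, 4, 4.25.
f(3.5) = 0.4, f(4) = 0.375, f(4.25) = 4/11.
Sum = Σ Δx_i · f(x_i).
Sum ≈ 0.3847.

0.3847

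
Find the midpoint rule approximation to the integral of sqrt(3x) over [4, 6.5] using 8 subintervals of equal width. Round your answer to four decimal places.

Δx = (6.5 − 4)/8 = 0.3125.
Midpoints: 4.15625, 4.46875, 4.78125, 5.09375, 5.40625, 5.71875, 6.03125, 6.34375.
f(4.15625) ≈ 3.5311, f(4.46875) ≈ 3.6615, f(4.78125) ≈ 3.7873, f(5.09375) ≈ 3.9091, f(5.40625) ≈ 4.0273, f(5.71875) ≈ 4.1420, f(6.03125) ≈ 4.2537, f(6.34375) ≈ 4.3625.
Sum = Δx · [f(4.15625) + f(4.46875) + f(4.78125) + ...].
Sum ≈ 9.8983.

9.8983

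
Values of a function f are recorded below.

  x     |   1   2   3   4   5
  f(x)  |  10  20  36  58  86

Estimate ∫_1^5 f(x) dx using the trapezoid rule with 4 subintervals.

Δx = 1.
T_4 = (1/2)·[10 + 2·20 + 2·36 + 2·58 + 86] = 162.

162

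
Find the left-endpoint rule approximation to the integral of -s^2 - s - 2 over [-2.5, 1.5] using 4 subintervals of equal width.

Δs = (1.5 − (-2.5))/4 = 1.
Left endpoints: -2.5, -1.5, -0.5, 0.5.
f(-2.5) = -5.75, f(-1.5) = -2.75, f(-0.5) = -1.75, f(0.5) = -2.75.
Sum = Δs · [f(-2.5) + f(-1.5) + f(-0.5) + f(0.5)].
Sum = -13.

-13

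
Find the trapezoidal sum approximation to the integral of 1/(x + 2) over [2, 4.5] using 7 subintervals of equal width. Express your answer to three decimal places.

Δx = (4.5 − 2)/7 = 5/14.
f(2) = 0.25, f(33/14) = 14/61, f(19/7) = 7/33, f(43/14) = 14/71, f(24/7) = 7/38, f(53/14) = 14/81, f(29/7) = 7/43, f(4.5) = 2/13.
T_7 = (Δx/2)·[f(x_0) + 2f(x_1) + ... + 2f(x_{6}) + f(x_7)].
Sum ≈ 0.486.

0.486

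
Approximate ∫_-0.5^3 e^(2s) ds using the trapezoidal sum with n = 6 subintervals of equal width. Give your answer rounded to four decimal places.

Δs = (3 − (-0.5))/6 = 7/12.
f(-0.5) ≈ 0.3679, f(1/12) ≈ 1.1814, f(2/3) ≈ 3.7937, f(1.25) ≈ 12.1825, f(11/6) ≈ 39.1213, f(29/12) ≈ 125.6290, f(3) ≈ 403.4288.
T_6 = (Δs/2)·[f(s_0) + 2f(s_1) + ... + 2f(s_{5}) + f(s_6)].
Sum ≈ 223.8869.

223.8869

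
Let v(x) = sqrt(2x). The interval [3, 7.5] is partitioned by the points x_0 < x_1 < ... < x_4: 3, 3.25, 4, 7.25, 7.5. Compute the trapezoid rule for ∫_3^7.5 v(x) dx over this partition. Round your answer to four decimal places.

14.3857

Subinterval widths: 0.25, 0.75, 3.25, 0.25.
v(3) ≈ 2.4495, v(3.25) ≈ 2.5495, v(4) ≈ 2.8284, v(7.25) ≈ 3.8079, v(7.5) ≈ 3.8730.
On each subinterval the trapezoid contributes (Δx_i/2)·[v(x_{i-1}) + v(x_i)].
Sum ≈ 14.3857.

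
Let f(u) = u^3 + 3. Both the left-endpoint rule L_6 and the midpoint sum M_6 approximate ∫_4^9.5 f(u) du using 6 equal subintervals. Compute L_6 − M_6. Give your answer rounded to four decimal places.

-340.2337

L_6 ≈ 1640.733073.
M_6 ≈ 1980.966797.
L_6 − M_6 ≈ -340.2337.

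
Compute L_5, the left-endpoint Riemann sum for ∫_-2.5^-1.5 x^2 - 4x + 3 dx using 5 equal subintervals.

Δx = (-1.5 − (-2.5))/5 = 0.2.
Left endpoints: -2.5, -2.3, -2.1, -1.9, -1.7.
f(-2.5) = 19.25, f(-2.3) = 17.49, f(-2.1) = 15.81, f(-1.9) = 14.21, f(-1.7) = 12.69.
Sum = Δx · [f(-2.5) + f(-2.3) + f(-2.1) + f(-1.9) + f(-1.7)].
Sum = 15.89.

15.89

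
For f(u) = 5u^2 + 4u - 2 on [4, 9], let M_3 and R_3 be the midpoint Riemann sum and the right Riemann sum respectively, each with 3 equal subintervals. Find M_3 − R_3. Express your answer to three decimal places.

-304.861

M_3 ≈ 1222.54630.
R_3 ≈ 1527.40741.
M_3 − R_3 ≈ -304.861.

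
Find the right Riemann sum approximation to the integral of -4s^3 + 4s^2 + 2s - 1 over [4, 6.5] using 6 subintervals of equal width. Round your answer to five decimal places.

Δs = (6.5 − 4)/6 = 5/12.
Right endpoints: 53/12, 29/6, 5.25, 17/3, 73/12, 6.5.
f(53/12) = -111785/432, f(29/6) = -18875/54, f(5.25) = -459.0625, f(17/3) = -15905/27, f(73/12) = -320245/432, f(6.5) = -917.5.
Sum = Δs · [f(53/12) + f(29/6) + f(5.25) + ...].
Sum ≈ -1381.35127.

-1381.35127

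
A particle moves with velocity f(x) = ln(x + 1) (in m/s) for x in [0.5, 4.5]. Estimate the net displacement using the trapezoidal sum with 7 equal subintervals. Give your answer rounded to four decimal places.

Δx = (4.5 − 0.5)/7 = 4/7.
f(0.5) ≈ 0.4055, f(15/14) ≈ 0.7282, f(23/14) ≈ 0.9719, f(31/14) ≈ 1.1676, f(39/14) ≈ 1.3312, f(47/14) ≈ 1.4718, f(55/14) ≈ 1.5950, f(4.5) ≈ 1.7047.
T_7 = (Δx/2)·[f(x_0) + 2f(x_1) + ... + 2f(x_{6}) + f(x_7)].
Sum ≈ 4.7548.

4.7548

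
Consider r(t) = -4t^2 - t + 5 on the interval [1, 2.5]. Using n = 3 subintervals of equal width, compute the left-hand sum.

Δt = (2.5 − 1)/3 = 0.5.
Left endpoints: 1, 1.5, 2.
r(1) = 0, r(1.5) = -5.5, r(2) = -13.
Sum = Δt · [r(1) + r(1.5) + r(2)].
Sum = -9.25.

-9.25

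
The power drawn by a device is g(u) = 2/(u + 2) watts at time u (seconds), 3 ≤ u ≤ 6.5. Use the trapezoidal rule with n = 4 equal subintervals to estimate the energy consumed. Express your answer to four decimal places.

1.0646

Δu = (6.5 − 3)/4 = 0.875.
g(3) = 0.4, g(3.875) = 16/47, g(4.75) = 8/27, g(5.625) = 16/61, g(6.5) = 4/17.
T_4 = (Δu/2)·[g(u_0) + 2g(u_1) + 2g(u_2) + 2g(u_3) + g(u_4)].
Sum ≈ 1.0646.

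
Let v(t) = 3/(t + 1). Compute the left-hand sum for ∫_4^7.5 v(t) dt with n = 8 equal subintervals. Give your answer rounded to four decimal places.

Δt = (7.5 − 4)/8 = 0.4375.
Left endpoints: 4, 4.4375, 4.875, 5.3125, 5.75, 6.1875, 6.625, 7.0625.
v(4) = 0.6, v(4.4375) = 16/29, v(4.875) = 24/47, v(5.3125) = 48/101, v(5.75) = 4/9, v(6.1875) = 48/115, v(6.625) = 24/61, v(7.0625) = 16/43.
Sum = Δt · [v(4) + v(4.4375) + v(4.875) + ...].
Sum ≈ 1.6472.

1.6472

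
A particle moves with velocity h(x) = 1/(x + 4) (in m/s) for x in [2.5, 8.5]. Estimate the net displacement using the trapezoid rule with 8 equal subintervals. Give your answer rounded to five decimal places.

Δx = (8.5 − 2.5)/8 = 0.75.
h(2.5) = 2/13, h(3.25) = 4/29, h(4) = 0.125, h(4.75) = 4/35, h(5.5) = 2/19, h(6.25) = 4/41, h(7) = 1/11, h(7.75) = 4/47, h(8.5) = 0.08.
T_8 = (Δx/2)·[h(x_0) + 2h(x_1) + ... + 2h(x_{7}) + h(x_8)].
Sum ≈ 0.65473.

0.65473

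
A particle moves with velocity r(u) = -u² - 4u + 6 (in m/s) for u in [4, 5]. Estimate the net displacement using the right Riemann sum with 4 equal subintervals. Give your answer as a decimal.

-33.96875

Δu = (5 − 4)/4 = 0.25.
Right endpoints: 4.25, 4.5, 4.75, 5.
r(4.25) = -29.0625, r(4.5) = -32.25, r(4.75) = -35.5625, r(5) = -39.
Sum = Δu · [r(4.25) + r(4.5) + r(4.75) + r(5)].
Sum = -33.96875.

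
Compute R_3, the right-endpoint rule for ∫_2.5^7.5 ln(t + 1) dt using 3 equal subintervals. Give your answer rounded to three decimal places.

9.507

Δt = (7.5 − 2.5)/3 = 5/3.
Right endpoints: 25/6, 35/6, 7.5.
f(25/6) ≈ 1.642, f(35/6) ≈ 1.922, f(7.5) ≈ 2.140.
Sum = Δt · [f(25/6) + f(35/6) + f(7.5)].
Sum ≈ 9.507.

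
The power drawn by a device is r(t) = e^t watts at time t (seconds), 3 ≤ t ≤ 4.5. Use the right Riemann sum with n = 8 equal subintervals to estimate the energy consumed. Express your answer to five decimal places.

76.69244

Δt = (4.5 − 3)/8 = 0.1875.
Right endpoints: 3.1875, 3.375, 3.5625, 3.75, 3.9375, 4.125, 4.3125, 4.5.
r(3.1875) ≈ 24.22778, r(3.375) ≈ 29.22428, r(3.5625) ≈ 35.25122, r(3.75) ≈ 42.52108, r(3.9375) ≈ 51.29022, r(4.125) ≈ 61.86781, r(4.3125) ≈ 74.62682, r(4.5) ≈ 90.01713.
Sum = Δt · [r(3.1875) + r(3.375) + r(3.5625) + ...].
Sum ≈ 76.69244.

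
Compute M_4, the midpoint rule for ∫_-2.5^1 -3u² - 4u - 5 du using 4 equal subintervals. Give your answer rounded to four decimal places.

Δu = (1 − (-2.5))/4 = 0.875.
Midpoints: -2.0625, -1.1875, -0.3125, 0.5625.
f(-2.0625) = -9.51171875, f(-1.1875) = -4.48046875, f(-0.3125) = -4.04296875, f(0.5625) = -8.19921875.
Sum = Δu · [f(-2.0625) + f(-1.1875) + f(-0.3125) + f(0.5625)].
Sum ≈ -22.9551.

-22.9551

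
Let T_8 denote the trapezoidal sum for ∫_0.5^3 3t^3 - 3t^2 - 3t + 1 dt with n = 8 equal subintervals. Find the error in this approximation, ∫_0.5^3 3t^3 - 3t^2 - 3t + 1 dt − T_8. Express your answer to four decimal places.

-0.5188

Exact integral: ∫_0.5^3 f(t) dt = 23.203125.
T_8 ≈ 23.721924.
Error ≈ 23.203125 − 23.721924 ≈ -0.5188.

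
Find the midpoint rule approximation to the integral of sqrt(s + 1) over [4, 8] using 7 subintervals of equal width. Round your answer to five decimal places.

10.54721

Δs = (8 − 4)/7 = 4/7.
Midpoints: 30/7, 34/7, 38/7, 6, 46/7, 50/7, 54/7.
f(30/7) ≈ 2.29907, f(34/7) ≈ 2.42015, f(38/7) ≈ 2.53546, f(6) ≈ 2.64575, f(46/7) ≈ 2.75162, f(50/7) ≈ 2.85357, f(54/7) ≈ 2.95200.
Sum = Δs · [f(30/7) + f(34/7) + f(38/7) + ...].
Sum ≈ 10.54721.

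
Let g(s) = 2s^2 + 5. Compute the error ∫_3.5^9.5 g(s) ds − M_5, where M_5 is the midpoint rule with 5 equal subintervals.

1.44

Exact integral: ∫_3.5^9.5 g(s) ds = 573.
M_5 = 571.56.
Error = 573 − 571.56 = 1.44.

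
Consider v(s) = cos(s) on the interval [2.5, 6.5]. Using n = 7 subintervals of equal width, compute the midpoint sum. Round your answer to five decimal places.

-0.38862

Δs = (6.5 − 2.5)/7 = 4/7.
Midpoints: 39/14, 47/14, 55/14, 4.5, 71/14, 79/14, 87/14.
v(39/14) ≈ -0.93734, v(47/14) ≈ -0.97686, v(55/14) ≈ -0.70599, v(4.5) ≈ -0.21080, v(71/14) ≈ 0.35138, v(79/14) ≈ 0.80190, v(87/14) ≈ 0.99763.
Sum = Δs · [v(39/14) + v(47/14) + v(55/14) + ...].
Sum ≈ -0.38862.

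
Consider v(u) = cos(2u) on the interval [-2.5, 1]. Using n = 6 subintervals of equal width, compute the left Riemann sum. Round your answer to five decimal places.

0.18218

Δu = (1 − (-2.5))/6 = 7/12.
Left endpoints: -2.5, -23/12, -4/3, -0.75, -1/6, 5/12.
v(-2.5) ≈ 0.28366, v(-23/12) ≈ -0.77014, v(-4/3) ≈ -0.88933, v(-0.75) ≈ 0.07074, v(-1/6) ≈ 0.94496, v(5/12) ≈ 0.67241.
Sum = Δu · [v(-2.5) + v(-23/12) + v(-4/3) + ...].
Sum ≈ 0.18218.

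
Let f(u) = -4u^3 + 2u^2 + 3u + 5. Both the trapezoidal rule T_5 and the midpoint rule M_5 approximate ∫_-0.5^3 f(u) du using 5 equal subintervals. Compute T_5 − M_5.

-5.57375

T_5 = -35.945.
M_5 = -30.37125.
T_5 − M_5 = -5.57375.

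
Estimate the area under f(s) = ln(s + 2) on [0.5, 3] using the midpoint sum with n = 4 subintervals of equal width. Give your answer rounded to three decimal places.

Δs = (3 − 0.5)/4 = 0.625.
Midpoints: 0.8125, 1.4375, 2.0625, 2.6875.
f(0.8125) ≈ 1.034, f(1.4375) ≈ 1.235, f(2.0625) ≈ 1.402, f(2.6875) ≈ 1.545.
Sum = Δs · [f(0.8125) + f(1.4375) + f(2.0625) + f(2.6875)].
Sum ≈ 3.260.

3.260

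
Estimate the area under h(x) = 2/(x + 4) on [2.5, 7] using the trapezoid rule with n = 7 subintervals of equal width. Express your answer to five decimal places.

1.05325

Δx = (7 − 2.5)/7 = 9/14.
h(2.5) = 4/13, h(22/7) = 0.28, h(53/14) = 28/109, h(31/7) = 14/59, h(71/14) = 28/127, h(40/7) = 7/34, h(89/14) = 28/145, h(7) = 2/11.
T_7 = (Δx/2)·[h(x_0) + 2h(x_1) + ... + 2h(x_{6}) + h(x_7)].
Sum ≈ 1.05325.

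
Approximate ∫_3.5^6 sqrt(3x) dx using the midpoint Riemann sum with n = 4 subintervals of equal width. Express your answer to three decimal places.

9.411

Δx = (6 − 3.5)/4 = 0.625.
Midpoints: 3.8125, 4.4375, 5.0625, 5.6875.
f(3.8125) ≈ 3.382, f(4.4375) ≈ 3.649, f(5.0625) ≈ 3.897, f(5.6875) ≈ 4.131.
Sum = Δx · [f(3.8125) + f(4.4375) + f(5.0625) + f(5.6875)].
Sum ≈ 9.411.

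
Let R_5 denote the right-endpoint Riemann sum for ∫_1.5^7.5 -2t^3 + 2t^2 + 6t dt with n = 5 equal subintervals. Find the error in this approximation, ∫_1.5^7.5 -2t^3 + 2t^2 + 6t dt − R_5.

Exact integral: ∫_1.5^7.5 f(t) dt = -1138.5.
R_5 = -1590.3.
Error = -1138.5 − (-1590.3) = 451.8.

451.8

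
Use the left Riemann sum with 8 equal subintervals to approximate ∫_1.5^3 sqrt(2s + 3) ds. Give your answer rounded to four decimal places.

4.0492

Δs = (3 − 1.5)/8 = 0.1875.
Left endpoints: 1.5, 1.6875, 1.875, 2.0625, 2.25, 2.4375, 2.625, 2.8125.
f(1.5) ≈ 2.4495, f(1.6875) ≈ 2.5249, f(1.875) ≈ 2.5981, f(2.0625) ≈ 2.6693, f(2.25) ≈ 2.7386, f(2.4375) ≈ 2.8062, f(2.625) ≈ 2.8723, f(2.8125) ≈ 2.9368.
Sum = Δs · [f(1.5) + f(1.6875) + f(1.875) + ...].
Sum ≈ 4.0492.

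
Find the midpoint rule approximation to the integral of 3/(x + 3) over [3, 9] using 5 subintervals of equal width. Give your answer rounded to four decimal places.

2.0757

Δx = (9 − 3)/5 = 1.2.
Midpoints: 3.6, 4.8, 6, 7.2, 8.4.
f(3.6) = 5/11, f(4.8) = 5/13, f(6) = 1/3, f(7.2) = 5/17, f(8.4) = 5/19.
Sum = Δx · [f(3.6) + f(4.8) + f(6) + f(7.2) + f(8.4)].
Sum ≈ 2.0757.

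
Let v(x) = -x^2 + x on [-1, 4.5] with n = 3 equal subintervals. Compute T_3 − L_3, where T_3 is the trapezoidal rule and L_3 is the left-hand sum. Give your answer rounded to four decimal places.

-12.6042

T_3 ≈ -24.164352.
L_3 ≈ -11.560185.
T_3 − L_3 ≈ -12.6042.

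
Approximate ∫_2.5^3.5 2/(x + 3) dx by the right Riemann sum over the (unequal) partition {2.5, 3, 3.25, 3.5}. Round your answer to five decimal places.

0.32359

Subinterval widths: 0.5, 0.25, 0.25.
Right endpoints: 3, 3.25, 3.5.
f(3) = 1/3, f(3.25) = 0.32, f(3.5) = 4/13.
Sum = Σ Δx_i · f(x_i).
Sum ≈ 0.32359.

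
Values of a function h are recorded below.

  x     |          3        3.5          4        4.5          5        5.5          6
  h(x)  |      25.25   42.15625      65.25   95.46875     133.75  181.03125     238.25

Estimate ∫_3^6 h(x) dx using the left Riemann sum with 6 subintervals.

Δx = 0.5.
Sum = 0.5·[25.25 + 42.15625 + 65.25 + 95.46875 + 133.75 + 181.03125] = 271.453125.

271.453125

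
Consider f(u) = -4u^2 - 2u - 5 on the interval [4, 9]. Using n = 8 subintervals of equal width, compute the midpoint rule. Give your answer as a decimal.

-976.015625

Δu = (9 − 4)/8 = 0.625.
Midpoints: 4.3125, 4.9375, 5.5625, 6.1875, 6.8125, 7.4375, 8.0625, 8.6875.
f(4.3125) = -88.015625, f(4.9375) = -112.390625, f(5.5625) = -139.890625, f(6.1875) = -170.515625, f(6.8125) = -204.265625, f(7.4375) = -241.140625, f(8.0625) = -281.140625, f(8.6875) = -324.265625.
Sum = Δu · [f(4.3125) + f(4.9375) + f(5.5625) + ...].
Sum = -976.015625.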